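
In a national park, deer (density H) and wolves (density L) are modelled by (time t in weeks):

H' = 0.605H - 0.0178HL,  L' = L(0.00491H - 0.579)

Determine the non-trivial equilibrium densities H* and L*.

Set dL/dt = 0 with L > 0: 0.00491H - 0.579 = 0, so H* = 0.579/0.00491 = 118.
Set dH/dt = 0 with H > 0: 0.605 - 0.0178L = 0, so L* = 0.605/0.0178 = 34.

H* ≈ 118, L* ≈ 34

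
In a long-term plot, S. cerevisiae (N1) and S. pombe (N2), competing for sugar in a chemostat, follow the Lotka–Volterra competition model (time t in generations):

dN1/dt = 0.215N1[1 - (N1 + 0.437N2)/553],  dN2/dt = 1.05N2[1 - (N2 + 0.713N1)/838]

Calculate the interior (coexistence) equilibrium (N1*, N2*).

N1* ≈ 271, N2* ≈ 645

Setting both brackets to zero gives the nullclines N1 + 0.437N2 = 553 and 0.713N1 + N2 = 838.
Substituting N2 = 838 - 0.713N1 into the first: N1(1 - 0.437·0.713) = 553 - 0.437·838.
So N1* = 187/0.688 = 271, and then N2* = 838 - 0.713·271 = 645.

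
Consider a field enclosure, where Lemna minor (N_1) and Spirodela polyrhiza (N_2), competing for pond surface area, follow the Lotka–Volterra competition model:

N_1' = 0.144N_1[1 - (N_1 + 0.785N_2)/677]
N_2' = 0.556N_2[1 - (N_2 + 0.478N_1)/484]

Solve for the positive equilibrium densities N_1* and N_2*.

N_1* ≈ 475, N_2* ≈ 257

Setting both brackets to zero gives the nullclines N_1 + 0.785N_2 = 677 and 0.478N_1 + N_2 = 484.
Substituting N_2 = 484 - 0.478N_1 into the first: N_1(1 - 0.785·0.478) = 677 - 0.785·484.
So N_1* = 297/0.625 = 475, and then N_2* = 484 - 0.478·475 = 257.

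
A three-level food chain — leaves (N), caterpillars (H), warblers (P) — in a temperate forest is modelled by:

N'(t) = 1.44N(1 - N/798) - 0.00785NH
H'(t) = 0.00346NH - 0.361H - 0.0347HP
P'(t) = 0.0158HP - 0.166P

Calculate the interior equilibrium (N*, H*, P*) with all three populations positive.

N* ≈ 752, H* ≈ 10.5, P* ≈ 64.6

From dP/dt = 0: 0.0158H* = 0.166, so H* = 10.5.
From dN/dt = 0: 1.44(1 - N*/798) = 0.00785·10.5, giving N* = 798·(1 - 0.0573) = 752.
From dH/dt = 0: 0.00346·752 - 0.361 = 0.0347P*, so P* = 2.24/0.0347 = 64.6.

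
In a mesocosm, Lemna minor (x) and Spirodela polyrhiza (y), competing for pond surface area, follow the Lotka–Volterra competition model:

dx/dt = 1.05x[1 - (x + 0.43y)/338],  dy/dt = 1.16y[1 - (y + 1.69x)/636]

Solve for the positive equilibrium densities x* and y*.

x* ≈ 236, y* ≈ 237

Setting both brackets to zero gives the nullclines x + 0.43y = 338 and 1.69x + y = 636.
Substituting y = 636 - 1.69x into the first: x(1 - 0.43·1.69) = 338 - 0.43·636.
So x* = 64.5/0.273 = 236, and then y* = 636 - 1.69·236 = 237.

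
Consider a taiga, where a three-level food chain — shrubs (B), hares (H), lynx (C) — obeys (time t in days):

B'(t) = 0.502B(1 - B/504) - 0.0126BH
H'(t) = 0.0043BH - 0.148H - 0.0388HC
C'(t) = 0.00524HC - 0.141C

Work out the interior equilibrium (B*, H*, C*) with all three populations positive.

From dC/dt = 0: 0.00524H* = 0.141, so H* = 26.9.
From dB/dt = 0: 0.502(1 - B*/504) = 0.0126·26.9, giving B* = 504·(1 - 0.675) = 164.
From dH/dt = 0: 0.0043·164 - 0.148 = 0.0388C*, so C* = 0.555/0.0388 = 14.3.

B* ≈ 164, H* ≈ 26.9, C* ≈ 14.3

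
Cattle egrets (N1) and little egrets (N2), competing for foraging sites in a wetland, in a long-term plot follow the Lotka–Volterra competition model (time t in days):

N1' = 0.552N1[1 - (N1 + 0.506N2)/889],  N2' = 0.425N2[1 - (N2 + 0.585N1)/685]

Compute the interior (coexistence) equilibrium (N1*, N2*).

N1* ≈ 770, N2* ≈ 234

Setting both brackets to zero gives the nullclines N1 + 0.506N2 = 889 and 0.585N1 + N2 = 685.
Substituting N2 = 685 - 0.585N1 into the first: N1(1 - 0.506·0.585) = 889 - 0.506·685.
So N1* = 542/0.704 = 770, and then N2* = 685 - 0.585·770 = 234.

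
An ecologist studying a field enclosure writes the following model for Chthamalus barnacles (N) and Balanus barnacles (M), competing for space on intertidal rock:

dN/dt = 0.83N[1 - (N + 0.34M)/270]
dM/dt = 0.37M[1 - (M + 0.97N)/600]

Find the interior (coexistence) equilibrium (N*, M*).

N* ≈ 98.5, M* ≈ 504

Setting both brackets to zero gives the nullclines N + 0.34M = 270 and 0.97N + M = 600.
Substituting M = 600 - 0.97N into the first: N(1 - 0.34·0.97) = 270 - 0.34·600.
So N* = 66/0.67 = 98.5, and then M* = 600 - 0.97·98.5 = 504.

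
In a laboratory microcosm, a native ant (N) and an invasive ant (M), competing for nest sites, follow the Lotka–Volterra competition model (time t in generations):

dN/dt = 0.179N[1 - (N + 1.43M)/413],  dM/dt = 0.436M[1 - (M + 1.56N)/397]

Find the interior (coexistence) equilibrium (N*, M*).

N* ≈ 126, M* ≈ 201

Setting both brackets to zero gives the nullclines N + 1.43M = 413 and 1.56N + M = 397.
Substituting M = 397 - 1.56N into the first: N(1 - 1.43·1.56) = 413 - 1.43·397.
So N* = -155/-1.23 = 126, and then M* = 397 - 1.56·126 = 201.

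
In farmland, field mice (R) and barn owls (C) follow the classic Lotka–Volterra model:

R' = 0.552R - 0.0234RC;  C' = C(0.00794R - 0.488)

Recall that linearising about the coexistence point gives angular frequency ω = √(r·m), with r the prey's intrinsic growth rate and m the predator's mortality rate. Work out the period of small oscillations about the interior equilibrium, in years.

T ≈ 12.1 years

Here r = 0.552 and m = 0.488, so r·m = 0.269.
ω = √0.269 = 0.519 per year, hence T = 2π/ω ≈ 12.1 years.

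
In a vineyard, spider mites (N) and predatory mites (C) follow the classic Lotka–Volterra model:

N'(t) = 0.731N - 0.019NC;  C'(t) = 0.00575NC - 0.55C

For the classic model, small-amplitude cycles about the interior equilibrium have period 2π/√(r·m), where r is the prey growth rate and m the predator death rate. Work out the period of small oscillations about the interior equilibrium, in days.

Here r = 0.731 and m = 0.55, so r·m = 0.402.
ω = √0.402 = 0.634 per day, hence T = 2π/ω ≈ 9.91 days.

T ≈ 9.91 days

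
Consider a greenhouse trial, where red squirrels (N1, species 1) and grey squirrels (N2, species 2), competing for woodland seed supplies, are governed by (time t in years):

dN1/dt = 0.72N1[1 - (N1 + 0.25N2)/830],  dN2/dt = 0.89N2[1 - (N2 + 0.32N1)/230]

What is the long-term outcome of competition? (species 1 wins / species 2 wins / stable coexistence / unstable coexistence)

species 1 excludes species 2

Compare the nullcline intercepts: K1/α12 = 830/0.25 = 3320 > K2 = 230; K2/α21 = 230/0.32 = 719 < K1 = 830.
Since the inequalities point opposite ways, species 1 can invade but species 2 cannot.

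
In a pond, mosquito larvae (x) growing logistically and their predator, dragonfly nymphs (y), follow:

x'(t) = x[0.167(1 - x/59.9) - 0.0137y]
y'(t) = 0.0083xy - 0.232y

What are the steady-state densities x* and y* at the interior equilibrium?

x* ≈ 28, y* ≈ 6.5

From dy/dt = 0 with y > 0: 0.0083x* = 0.232, so x* = 28.
Substitute into dx/dt = 0: 0.167(1 - 28/59.9) = 0.0137y*.
The bracket is 0.533, giving y* = 0.0891/0.0137 = 6.5.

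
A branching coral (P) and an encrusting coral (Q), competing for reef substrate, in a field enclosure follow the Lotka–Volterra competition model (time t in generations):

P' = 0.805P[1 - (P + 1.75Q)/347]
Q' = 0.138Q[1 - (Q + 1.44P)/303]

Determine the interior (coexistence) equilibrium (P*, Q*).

P* ≈ 121, Q* ≈ 129

Setting both brackets to zero gives the nullclines P + 1.75Q = 347 and 1.44P + Q = 303.
Substituting Q = 303 - 1.44P into the first: P(1 - 1.75·1.44) = 347 - 1.75·303.
So P* = -183/-1.52 = 121, and then Q* = 303 - 1.44·121 = 129.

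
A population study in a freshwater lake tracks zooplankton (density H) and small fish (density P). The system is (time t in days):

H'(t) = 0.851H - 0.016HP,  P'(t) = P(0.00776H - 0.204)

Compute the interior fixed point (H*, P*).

H* ≈ 26.3, P* ≈ 53.2

Set dP/dt = 0 with P > 0: 0.00776H - 0.204 = 0, so H* = 0.204/0.00776 = 26.3.
Set dH/dt = 0 with H > 0: 0.851 - 0.016P = 0, so P* = 0.851/0.016 = 53.2.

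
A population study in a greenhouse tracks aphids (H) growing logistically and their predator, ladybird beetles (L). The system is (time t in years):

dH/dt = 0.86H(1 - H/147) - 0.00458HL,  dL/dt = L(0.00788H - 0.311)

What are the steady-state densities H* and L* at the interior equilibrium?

From dL/dt = 0 with L > 0: 0.00788H* = 0.311, so H* = 39.5.
Substitute into dH/dt = 0: 0.86(1 - 39.5/147) = 0.00458L*.
The bracket is 0.732, giving L* = 0.629/0.00458 = 137.

H* ≈ 39.5, L* ≈ 137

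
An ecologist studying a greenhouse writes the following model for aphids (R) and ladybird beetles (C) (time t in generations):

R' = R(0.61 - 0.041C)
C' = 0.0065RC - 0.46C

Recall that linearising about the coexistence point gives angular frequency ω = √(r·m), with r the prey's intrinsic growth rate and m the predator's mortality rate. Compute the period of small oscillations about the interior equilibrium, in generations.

Here r = 0.61 and m = 0.46, so r·m = 0.281.
ω = √0.281 = 0.53 per generation, hence T = 2π/ω ≈ 11.9 generations.

T ≈ 11.9 generations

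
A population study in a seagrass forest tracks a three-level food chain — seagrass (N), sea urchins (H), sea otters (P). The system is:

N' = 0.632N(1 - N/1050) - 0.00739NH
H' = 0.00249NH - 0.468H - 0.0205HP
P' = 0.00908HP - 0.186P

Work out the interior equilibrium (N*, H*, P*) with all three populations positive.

From dP/dt = 0: 0.00908H* = 0.186, so H* = 20.5.
From dN/dt = 0: 0.632(1 - N*/1050) = 0.00739·20.5, giving N* = 1050·(1 - 0.24) = 798.
From dH/dt = 0: 0.00249·798 - 0.468 = 0.0205P*, so P* = 1.52/0.0205 = 74.2.

N* ≈ 798, H* ≈ 20.5, P* ≈ 74.2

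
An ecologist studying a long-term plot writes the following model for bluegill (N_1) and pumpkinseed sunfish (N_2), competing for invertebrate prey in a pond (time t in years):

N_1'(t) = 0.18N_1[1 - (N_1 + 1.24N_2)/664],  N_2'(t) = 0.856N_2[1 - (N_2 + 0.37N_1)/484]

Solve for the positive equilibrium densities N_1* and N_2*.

Setting both brackets to zero gives the nullclines N_1 + 1.24N_2 = 664 and 0.37N_1 + N_2 = 484.
Substituting N_2 = 484 - 0.37N_1 into the first: N_1(1 - 1.24·0.37) = 664 - 1.24·484.
So N_1* = 63.8/0.541 = 118, and then N_2* = 484 - 0.37·118 = 440.

N_1* ≈ 118, N_2* ≈ 440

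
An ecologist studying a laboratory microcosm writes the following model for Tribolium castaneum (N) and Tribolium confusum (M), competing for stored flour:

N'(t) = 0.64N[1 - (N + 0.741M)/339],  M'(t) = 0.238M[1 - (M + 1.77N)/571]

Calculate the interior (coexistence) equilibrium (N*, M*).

Setting both brackets to zero gives the nullclines N + 0.741M = 339 and 1.77N + M = 571.
Substituting M = 571 - 1.77N into the first: N(1 - 0.741·1.77) = 339 - 0.741·571.
So N* = -84.1/-0.312 = 270, and then M* = 571 - 1.77·270 = 93.2.

N* ≈ 270, M* ≈ 93.2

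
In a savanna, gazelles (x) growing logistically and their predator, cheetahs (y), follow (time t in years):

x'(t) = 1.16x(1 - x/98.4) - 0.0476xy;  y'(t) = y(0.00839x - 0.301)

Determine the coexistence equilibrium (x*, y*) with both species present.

From dy/dt = 0 with y > 0: 0.00839x* = 0.301, so x* = 35.9.
Substitute into dx/dt = 0: 1.16(1 - 35.9/98.4) = 0.0476y*.
The bracket is 0.635, giving y* = 0.737/0.0476 = 15.5.

x* ≈ 35.9, y* ≈ 15.5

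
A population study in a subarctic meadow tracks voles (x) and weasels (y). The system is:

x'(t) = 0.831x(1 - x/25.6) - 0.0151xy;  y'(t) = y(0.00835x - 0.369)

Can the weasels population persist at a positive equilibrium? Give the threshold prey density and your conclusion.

Threshold x = 44.2; K < 44.2, so no, the predator goes extinct.

The predator equation gives dy/dt > 0 only when x > 0.369/0.00835 = 44.2.
Without the predator, x → K = 25.6. Since 25.6 < 44.2, the predator cannot invade.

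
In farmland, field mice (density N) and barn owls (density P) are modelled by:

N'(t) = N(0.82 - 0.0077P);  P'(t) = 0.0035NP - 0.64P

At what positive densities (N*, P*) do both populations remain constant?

N* ≈ 183, P* ≈ 106

Set dP/dt = 0 with P > 0: 0.0035N - 0.64 = 0, so N* = 0.64/0.0035 = 183.
Set dN/dt = 0 with N > 0: 0.82 - 0.0077P = 0, so P* = 0.82/0.0077 = 106.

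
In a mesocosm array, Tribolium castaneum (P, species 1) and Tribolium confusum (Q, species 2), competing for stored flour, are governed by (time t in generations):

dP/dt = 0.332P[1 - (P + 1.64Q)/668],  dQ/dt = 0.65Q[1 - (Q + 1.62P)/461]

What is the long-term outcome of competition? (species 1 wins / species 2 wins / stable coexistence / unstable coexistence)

Compare the nullcline intercepts: K1/α12 = 668/1.64 = 407 < K2 = 461; K2/α21 = 461/1.62 = 285 < K1 = 668.
Since both are reversed, neither can invade when rare; the interior point is a saddle.

unstable coexistence (outcome depends on initial conditions)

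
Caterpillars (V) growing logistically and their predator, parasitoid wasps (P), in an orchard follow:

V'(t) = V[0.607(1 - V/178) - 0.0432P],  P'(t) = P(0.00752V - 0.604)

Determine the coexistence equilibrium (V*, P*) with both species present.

From dP/dt = 0 with P > 0: 0.00752V* = 0.604, so V* = 80.3.
Substitute into dV/dt = 0: 0.607(1 - 80.3/178) = 0.0432P*.
The bracket is 0.549, giving P* = 0.333/0.0432 = 7.71.

V* ≈ 80.3, P* ≈ 7.71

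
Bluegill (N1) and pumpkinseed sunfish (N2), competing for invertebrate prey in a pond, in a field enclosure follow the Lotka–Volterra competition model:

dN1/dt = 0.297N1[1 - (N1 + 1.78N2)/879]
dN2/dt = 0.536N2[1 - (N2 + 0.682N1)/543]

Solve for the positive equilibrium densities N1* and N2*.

Setting both brackets to zero gives the nullclines N1 + 1.78N2 = 879 and 0.682N1 + N2 = 543.
Substituting N2 = 543 - 0.682N1 into the first: N1(1 - 1.78·0.682) = 879 - 1.78·543.
So N1* = -87.5/-0.214 = 409, and then N2* = 543 - 0.682·409 = 264.

N1* ≈ 409, N2* ≈ 264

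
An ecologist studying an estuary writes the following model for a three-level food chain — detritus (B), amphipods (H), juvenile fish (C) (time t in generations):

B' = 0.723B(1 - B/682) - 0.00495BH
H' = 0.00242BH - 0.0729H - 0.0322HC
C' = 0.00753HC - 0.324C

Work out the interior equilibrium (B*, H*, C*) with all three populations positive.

B* ≈ 481, H* ≈ 43, C* ≈ 33.9

From dC/dt = 0: 0.00753H* = 0.324, so H* = 43.
From dB/dt = 0: 0.723(1 - B*/682) = 0.00495·43, giving B* = 682·(1 - 0.295) = 481.
From dH/dt = 0: 0.00242·481 - 0.0729 = 0.0322C*, so C* = 1.09/0.0322 = 33.9.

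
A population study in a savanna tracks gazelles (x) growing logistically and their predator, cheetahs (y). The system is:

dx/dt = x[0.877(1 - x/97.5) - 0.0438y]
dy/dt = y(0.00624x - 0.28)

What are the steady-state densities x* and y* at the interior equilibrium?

From dy/dt = 0 with y > 0: 0.00624x* = 0.28, so x* = 44.9.
Substitute into dx/dt = 0: 0.877(1 - 44.9/97.5) = 0.0438y*.
The bracket is 0.54, giving y* = 0.473/0.0438 = 10.8.

x* ≈ 44.9, y* ≈ 10.8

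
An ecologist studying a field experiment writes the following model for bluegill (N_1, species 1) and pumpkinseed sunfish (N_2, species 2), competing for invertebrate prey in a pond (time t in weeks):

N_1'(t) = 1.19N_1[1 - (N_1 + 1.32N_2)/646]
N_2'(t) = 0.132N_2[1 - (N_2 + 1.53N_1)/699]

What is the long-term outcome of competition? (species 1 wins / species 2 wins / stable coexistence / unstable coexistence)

unstable coexistence (outcome depends on initial conditions)

Compare the nullcline intercepts: K1/α12 = 646/1.32 = 489 < K2 = 699; K2/α21 = 699/1.53 = 457 < K1 = 646.
Since both are reversed, neither can invade when rare; the interior point is a saddle.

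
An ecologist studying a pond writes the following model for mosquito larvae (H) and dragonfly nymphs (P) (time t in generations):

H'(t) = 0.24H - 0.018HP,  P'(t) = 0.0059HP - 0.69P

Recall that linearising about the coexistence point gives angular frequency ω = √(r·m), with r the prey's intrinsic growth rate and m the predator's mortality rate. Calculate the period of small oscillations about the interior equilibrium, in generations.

T ≈ 15.4 generations

Here r = 0.24 and m = 0.69, so r·m = 0.166.
ω = √0.166 = 0.407 per generation, hence T = 2π/ω ≈ 15.4 generations.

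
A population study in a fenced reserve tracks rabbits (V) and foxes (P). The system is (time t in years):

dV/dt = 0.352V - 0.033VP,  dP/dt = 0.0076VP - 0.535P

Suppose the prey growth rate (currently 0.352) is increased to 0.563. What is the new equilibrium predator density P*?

P* ≈ 17.1

At the interior fixed point, setting dV/dt = 0 with V > 0 fixes P* = (prey growth rate)/(VP coefficient) — independent of the other coefficients.
With the change, P* = 0.563/0.033 = 17.1; it rises from 10.7.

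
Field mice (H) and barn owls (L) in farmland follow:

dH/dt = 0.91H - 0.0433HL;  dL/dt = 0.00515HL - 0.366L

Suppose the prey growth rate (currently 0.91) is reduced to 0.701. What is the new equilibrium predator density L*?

At the interior fixed point, setting dH/dt = 0 with H > 0 fixes L* = (prey growth rate)/(HL coefficient) — independent of the other coefficients.
With the change, L* = 0.701/0.0433 = 16.2; it falls from 21.

L* ≈ 16.2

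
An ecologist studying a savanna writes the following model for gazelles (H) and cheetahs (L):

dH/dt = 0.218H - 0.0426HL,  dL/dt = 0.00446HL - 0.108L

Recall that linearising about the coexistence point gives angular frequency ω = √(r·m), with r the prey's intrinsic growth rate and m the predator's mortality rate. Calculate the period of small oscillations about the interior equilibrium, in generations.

Here r = 0.218 and m = 0.108, so r·m = 0.0235.
ω = √0.0235 = 0.153 per generation, hence T = 2π/ω ≈ 40.9 generations.

T ≈ 40.9 generations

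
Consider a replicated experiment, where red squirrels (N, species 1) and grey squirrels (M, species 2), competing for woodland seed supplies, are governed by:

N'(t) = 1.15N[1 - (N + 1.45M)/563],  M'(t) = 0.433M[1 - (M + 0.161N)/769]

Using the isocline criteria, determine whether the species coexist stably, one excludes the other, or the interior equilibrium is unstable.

species 2 excludes species 1

Compare the nullcline intercepts: K1/α12 = 563/1.45 = 388 < K2 = 769; K2/α21 = 769/0.161 = 4780 > K1 = 563.
Since the inequalities point opposite ways, species 2 can invade but species 1 cannot.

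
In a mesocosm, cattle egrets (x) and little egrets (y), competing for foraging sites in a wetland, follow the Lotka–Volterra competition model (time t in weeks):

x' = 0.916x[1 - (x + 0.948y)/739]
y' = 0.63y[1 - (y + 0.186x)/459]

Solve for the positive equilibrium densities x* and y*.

x* ≈ 369, y* ≈ 390

Setting both brackets to zero gives the nullclines x + 0.948y = 739 and 0.186x + y = 459.
Substituting y = 459 - 0.186x into the first: x(1 - 0.948·0.186) = 739 - 0.948·459.
So x* = 304/0.824 = 369, and then y* = 459 - 0.186·369 = 390.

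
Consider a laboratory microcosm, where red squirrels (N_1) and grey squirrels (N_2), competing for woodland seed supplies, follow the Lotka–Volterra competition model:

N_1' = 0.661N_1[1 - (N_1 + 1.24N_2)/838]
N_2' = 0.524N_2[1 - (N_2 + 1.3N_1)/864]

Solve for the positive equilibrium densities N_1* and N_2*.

N_1* ≈ 381, N_2* ≈ 368

Setting both brackets to zero gives the nullclines N_1 + 1.24N_2 = 838 and 1.3N_1 + N_2 = 864.
Substituting N_2 = 864 - 1.3N_1 into the first: N_1(1 - 1.24·1.3) = 838 - 1.24·864.
So N_1* = -233/-0.612 = 381, and then N_2* = 864 - 1.3·381 = 368.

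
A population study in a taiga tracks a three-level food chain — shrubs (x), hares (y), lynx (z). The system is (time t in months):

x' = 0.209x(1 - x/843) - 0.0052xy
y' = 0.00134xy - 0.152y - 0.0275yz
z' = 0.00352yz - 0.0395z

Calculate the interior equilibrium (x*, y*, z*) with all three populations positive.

From dz/dt = 0: 0.00352y* = 0.0395, so y* = 11.2.
From dx/dt = 0: 0.209(1 - x*/843) = 0.0052·11.2, giving x* = 843·(1 - 0.279) = 608.
From dy/dt = 0: 0.00134·608 - 0.152 = 0.0275z*, so z* = 0.662/0.0275 = 24.1.

x* ≈ 608, y* ≈ 11.2, z* ≈ 24.1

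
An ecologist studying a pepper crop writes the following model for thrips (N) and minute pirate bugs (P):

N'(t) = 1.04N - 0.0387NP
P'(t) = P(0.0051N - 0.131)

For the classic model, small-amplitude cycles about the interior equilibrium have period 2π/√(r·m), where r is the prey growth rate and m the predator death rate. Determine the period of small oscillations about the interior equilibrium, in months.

T ≈ 17 months

Here r = 1.04 and m = 0.131, so r·m = 0.136.
ω = √0.136 = 0.369 per month, hence T = 2π/ω ≈ 17 months.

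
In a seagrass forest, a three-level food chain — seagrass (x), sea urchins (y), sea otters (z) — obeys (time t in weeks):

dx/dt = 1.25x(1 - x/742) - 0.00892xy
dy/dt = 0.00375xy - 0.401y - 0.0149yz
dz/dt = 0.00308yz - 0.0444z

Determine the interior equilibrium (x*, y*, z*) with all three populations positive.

x* ≈ 666, y* ≈ 14.4, z* ≈ 141

From dz/dt = 0: 0.00308y* = 0.0444, so y* = 14.4.
From dx/dt = 0: 1.25(1 - x*/742) = 0.00892·14.4, giving x* = 742·(1 - 0.103) = 666.
From dy/dt = 0: 0.00375·666 - 0.401 = 0.0149z*, so z* = 2.1/0.0149 = 141.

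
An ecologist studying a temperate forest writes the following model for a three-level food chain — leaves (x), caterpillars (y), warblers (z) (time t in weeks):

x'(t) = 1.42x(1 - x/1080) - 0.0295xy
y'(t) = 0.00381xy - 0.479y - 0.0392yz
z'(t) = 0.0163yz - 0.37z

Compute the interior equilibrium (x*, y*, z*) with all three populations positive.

x* ≈ 571, y* ≈ 22.7, z* ≈ 43.2

From dz/dt = 0: 0.0163y* = 0.37, so y* = 22.7.
From dx/dt = 0: 1.42(1 - x*/1080) = 0.0295·22.7, giving x* = 1080·(1 - 0.472) = 571.
From dy/dt = 0: 0.00381·571 - 0.479 = 0.0392z*, so z* = 1.7/0.0392 = 43.2.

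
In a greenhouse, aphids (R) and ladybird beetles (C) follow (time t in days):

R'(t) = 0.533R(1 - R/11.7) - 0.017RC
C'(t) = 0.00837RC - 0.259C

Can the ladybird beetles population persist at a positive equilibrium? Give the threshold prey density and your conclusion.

The predator equation gives dC/dt > 0 only when R > 0.259/0.00837 = 30.9.
Without the predator, R → K = 11.7. Since 11.7 < 30.9, the predator cannot invade.

Threshold R = 30.9; K < 30.9, so no, the predator goes extinct.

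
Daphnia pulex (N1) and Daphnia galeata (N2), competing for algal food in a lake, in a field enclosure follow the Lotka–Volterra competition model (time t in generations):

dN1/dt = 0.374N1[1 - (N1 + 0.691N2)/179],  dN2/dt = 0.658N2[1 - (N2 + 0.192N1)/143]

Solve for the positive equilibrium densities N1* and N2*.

N1* ≈ 92.5, N2* ≈ 125

Setting both brackets to zero gives the nullclines N1 + 0.691N2 = 179 and 0.192N1 + N2 = 143.
Substituting N2 = 143 - 0.192N1 into the first: N1(1 - 0.691·0.192) = 179 - 0.691·143.
So N1* = 80.2/0.867 = 92.5, and then N2* = 143 - 0.192·92.5 = 125.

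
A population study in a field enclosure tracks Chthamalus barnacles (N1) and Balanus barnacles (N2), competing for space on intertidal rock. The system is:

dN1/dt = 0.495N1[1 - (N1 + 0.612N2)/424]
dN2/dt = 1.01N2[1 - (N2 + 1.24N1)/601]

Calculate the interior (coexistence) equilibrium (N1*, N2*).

N1* ≈ 233, N2* ≈ 312

Setting both brackets to zero gives the nullclines N1 + 0.612N2 = 424 and 1.24N1 + N2 = 601.
Substituting N2 = 601 - 1.24N1 into the first: N1(1 - 0.612·1.24) = 424 - 0.612·601.
So N1* = 56.2/0.241 = 233, and then N2* = 601 - 1.24·233 = 312.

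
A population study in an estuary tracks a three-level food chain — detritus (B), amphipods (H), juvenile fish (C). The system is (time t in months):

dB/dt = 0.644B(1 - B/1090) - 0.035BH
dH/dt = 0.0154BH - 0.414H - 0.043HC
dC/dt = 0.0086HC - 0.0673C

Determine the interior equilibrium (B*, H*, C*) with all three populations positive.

B* ≈ 626, H* ≈ 7.83, C* ≈ 215

From dC/dt = 0: 0.0086H* = 0.0673, so H* = 7.83.
From dB/dt = 0: 0.644(1 - B*/1090) = 0.035·7.83, giving B* = 1090·(1 - 0.425) = 626.
From dH/dt = 0: 0.0154·626 - 0.414 = 0.043C*, so C* = 9.23/0.043 = 215.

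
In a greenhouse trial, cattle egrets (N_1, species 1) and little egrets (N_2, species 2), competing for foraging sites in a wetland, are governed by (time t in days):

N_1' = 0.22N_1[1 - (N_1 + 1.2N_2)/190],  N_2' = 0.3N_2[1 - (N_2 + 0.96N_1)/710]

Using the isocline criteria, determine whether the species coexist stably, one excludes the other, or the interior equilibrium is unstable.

species 2 excludes species 1

Compare the nullcline intercepts: K1/α12 = 190/1.2 = 158 < K2 = 710; K2/α21 = 710/0.96 = 740 > K1 = 190.
Since the inequalities point opposite ways, species 2 can invade but species 1 cannot.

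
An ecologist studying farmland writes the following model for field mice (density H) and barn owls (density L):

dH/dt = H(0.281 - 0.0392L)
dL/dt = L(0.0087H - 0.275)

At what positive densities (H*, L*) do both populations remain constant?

H* ≈ 31.6, L* ≈ 7.17

Set dL/dt = 0 with L > 0: 0.0087H - 0.275 = 0, so H* = 0.275/0.0087 = 31.6.
Set dH/dt = 0 with H > 0: 0.281 - 0.0392L = 0, so L* = 0.281/0.0392 = 7.17.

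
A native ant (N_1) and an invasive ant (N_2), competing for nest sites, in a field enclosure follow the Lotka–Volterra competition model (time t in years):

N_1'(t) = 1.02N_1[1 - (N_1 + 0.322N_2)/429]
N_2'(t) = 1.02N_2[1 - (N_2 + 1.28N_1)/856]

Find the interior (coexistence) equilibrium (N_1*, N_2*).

Setting both brackets to zero gives the nullclines N_1 + 0.322N_2 = 429 and 1.28N_1 + N_2 = 856.
Substituting N_2 = 856 - 1.28N_1 into the first: N_1(1 - 0.322·1.28) = 429 - 0.322·856.
So N_1* = 153/0.588 = 261, and then N_2* = 856 - 1.28·261 = 522.

N_1* ≈ 261, N_2* ≈ 522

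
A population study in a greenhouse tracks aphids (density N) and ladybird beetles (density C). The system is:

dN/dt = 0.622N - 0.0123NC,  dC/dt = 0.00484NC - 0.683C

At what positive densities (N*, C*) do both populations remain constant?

N* ≈ 141, C* ≈ 50.6

Set dC/dt = 0 with C > 0: 0.00484N - 0.683 = 0, so N* = 0.683/0.00484 = 141.
Set dN/dt = 0 with N > 0: 0.622 - 0.0123C = 0, so C* = 0.622/0.0123 = 50.6.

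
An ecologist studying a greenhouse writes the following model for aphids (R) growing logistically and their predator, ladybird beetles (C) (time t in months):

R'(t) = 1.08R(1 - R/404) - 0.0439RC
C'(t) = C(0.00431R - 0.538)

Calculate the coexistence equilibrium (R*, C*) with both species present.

From dC/dt = 0 with C > 0: 0.00431R* = 0.538, so R* = 125.
Substitute into dR/dt = 0: 1.08(1 - 125/404) = 0.0439C*.
The bracket is 0.691, giving C* = 0.746/0.0439 = 17.

R* ≈ 125, C* ≈ 17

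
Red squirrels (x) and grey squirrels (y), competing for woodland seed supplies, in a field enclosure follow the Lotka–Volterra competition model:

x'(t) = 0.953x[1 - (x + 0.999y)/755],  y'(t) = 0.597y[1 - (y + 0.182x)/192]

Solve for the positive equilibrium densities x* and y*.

Setting both brackets to zero gives the nullclines x + 0.999y = 755 and 0.182x + y = 192.
Substituting y = 192 - 0.182x into the first: x(1 - 0.999·0.182) = 755 - 0.999·192.
So x* = 563/0.818 = 688, and then y* = 192 - 0.182·688 = 66.7.

x* ≈ 688, y* ≈ 66.7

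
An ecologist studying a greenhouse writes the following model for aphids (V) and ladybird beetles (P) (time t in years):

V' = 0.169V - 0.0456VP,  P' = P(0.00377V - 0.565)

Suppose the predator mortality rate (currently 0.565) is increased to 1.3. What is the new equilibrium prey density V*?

V* ≈ 345

At the interior fixed point, setting dP/dt = 0 with P > 0 fixes V* = (predator death rate)/(VP coefficient) — independent of the other coefficients.
With the change, V* = 1.3/0.00377 = 345; it rises from 150.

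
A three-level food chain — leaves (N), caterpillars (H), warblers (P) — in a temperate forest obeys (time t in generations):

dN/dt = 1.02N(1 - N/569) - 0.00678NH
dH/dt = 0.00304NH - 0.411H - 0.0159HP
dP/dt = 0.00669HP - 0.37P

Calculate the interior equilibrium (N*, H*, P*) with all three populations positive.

From dP/dt = 0: 0.00669H* = 0.37, so H* = 55.3.
From dN/dt = 0: 1.02(1 - N*/569) = 0.00678·55.3, giving N* = 569·(1 - 0.368) = 360.
From dH/dt = 0: 0.00304·360 - 0.411 = 0.0159P*, so P* = 0.683/0.0159 = 42.9.

N* ≈ 360, H* ≈ 55.3, P* ≈ 42.9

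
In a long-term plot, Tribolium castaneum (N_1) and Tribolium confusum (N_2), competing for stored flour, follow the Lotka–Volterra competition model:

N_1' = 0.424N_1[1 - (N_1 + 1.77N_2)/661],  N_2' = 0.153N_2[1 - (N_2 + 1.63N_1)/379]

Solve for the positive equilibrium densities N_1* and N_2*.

N_1* ≈ 5.21, N_2* ≈ 371

Setting both brackets to zero gives the nullclines N_1 + 1.77N_2 = 661 and 1.63N_1 + N_2 = 379.
Substituting N_2 = 379 - 1.63N_1 into the first: N_1(1 - 1.77·1.63) = 661 - 1.77·379.
So N_1* = -9.83/-1.89 = 5.21, and then N_2* = 379 - 1.63·5.21 = 371.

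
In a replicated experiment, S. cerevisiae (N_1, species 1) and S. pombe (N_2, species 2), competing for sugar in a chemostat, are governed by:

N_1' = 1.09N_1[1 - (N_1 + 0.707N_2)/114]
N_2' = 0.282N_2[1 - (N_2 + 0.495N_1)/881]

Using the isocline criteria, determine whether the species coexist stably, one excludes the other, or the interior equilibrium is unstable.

species 2 excludes species 1

Compare the nullcline intercepts: K1/α12 = 114/0.707 = 161 < K2 = 881; K2/α21 = 881/0.495 = 1780 > K1 = 114.
Since the inequalities point opposite ways, species 2 can invade but species 1 cannot.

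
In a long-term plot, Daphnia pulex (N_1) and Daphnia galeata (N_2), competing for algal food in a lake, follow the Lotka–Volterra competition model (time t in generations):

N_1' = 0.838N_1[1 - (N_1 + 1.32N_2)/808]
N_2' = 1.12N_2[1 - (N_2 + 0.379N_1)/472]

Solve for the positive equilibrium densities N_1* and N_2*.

Setting both brackets to zero gives the nullclines N_1 + 1.32N_2 = 808 and 0.379N_1 + N_2 = 472.
Substituting N_2 = 472 - 0.379N_1 into the first: N_1(1 - 1.32·0.379) = 808 - 1.32·472.
So N_1* = 185/0.5 = 370, and then N_2* = 472 - 0.379·370 = 332.

N_1* ≈ 370, N_2* ≈ 332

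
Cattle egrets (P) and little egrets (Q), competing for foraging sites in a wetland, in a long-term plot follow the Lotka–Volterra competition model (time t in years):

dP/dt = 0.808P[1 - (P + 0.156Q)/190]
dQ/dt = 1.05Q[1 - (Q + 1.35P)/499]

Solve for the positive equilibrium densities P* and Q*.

Setting both brackets to zero gives the nullclines P + 0.156Q = 190 and 1.35P + Q = 499.
Substituting Q = 499 - 1.35P into the first: P(1 - 0.156·1.35) = 190 - 0.156·499.
So P* = 112/0.789 = 142, and then Q* = 499 - 1.35·142 = 307.

P* ≈ 142, Q* ≈ 307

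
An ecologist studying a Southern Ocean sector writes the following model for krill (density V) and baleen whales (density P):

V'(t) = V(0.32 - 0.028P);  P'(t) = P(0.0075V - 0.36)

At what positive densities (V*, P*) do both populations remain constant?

V* ≈ 48, P* ≈ 11.4

Set dP/dt = 0 with P > 0: 0.0075V - 0.36 = 0, so V* = 0.36/0.0075 = 48.
Set dV/dt = 0 with V > 0: 0.32 - 0.028P = 0, so P* = 0.32/0.028 = 11.4.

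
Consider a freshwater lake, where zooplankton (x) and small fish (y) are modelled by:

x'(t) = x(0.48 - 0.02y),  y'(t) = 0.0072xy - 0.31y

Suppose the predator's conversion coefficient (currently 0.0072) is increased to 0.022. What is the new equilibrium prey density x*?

x* ≈ 14.1

At the interior fixed point, setting dy/dt = 0 with y > 0 fixes x* = (predator death rate)/(xy coefficient) — independent of the other coefficients.
With the change, x* = 0.31/0.022 = 14.1; it falls from 43.1.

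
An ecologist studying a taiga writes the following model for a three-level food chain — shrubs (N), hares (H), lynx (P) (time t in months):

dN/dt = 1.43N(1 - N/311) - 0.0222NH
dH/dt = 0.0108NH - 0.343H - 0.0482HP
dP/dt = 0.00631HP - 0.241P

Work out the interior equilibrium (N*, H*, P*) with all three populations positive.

From dP/dt = 0: 0.00631H* = 0.241, so H* = 38.2.
From dN/dt = 0: 1.43(1 - N*/311) = 0.0222·38.2, giving N* = 311·(1 - 0.593) = 127.
From dH/dt = 0: 0.0108·127 - 0.343 = 0.0482P*, so P* = 1.02/0.0482 = 21.3.

N* ≈ 127, H* ≈ 38.2, P* ≈ 21.3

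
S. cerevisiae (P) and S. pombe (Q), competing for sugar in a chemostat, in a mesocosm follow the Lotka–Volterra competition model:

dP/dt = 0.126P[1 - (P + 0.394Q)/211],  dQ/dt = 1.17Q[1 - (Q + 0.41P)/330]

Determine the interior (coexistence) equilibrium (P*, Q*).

Setting both brackets to zero gives the nullclines P + 0.394Q = 211 and 0.41P + Q = 330.
Substituting Q = 330 - 0.41P into the first: P(1 - 0.394·0.41) = 211 - 0.394·330.
So P* = 81/0.838 = 96.6, and then Q* = 330 - 0.41·96.6 = 290.

P* ≈ 96.6, Q* ≈ 290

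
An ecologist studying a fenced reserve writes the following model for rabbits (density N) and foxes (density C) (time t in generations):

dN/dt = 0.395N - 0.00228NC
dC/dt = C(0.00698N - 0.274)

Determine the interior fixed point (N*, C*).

N* ≈ 39.3, C* ≈ 173

Set dC/dt = 0 with C > 0: 0.00698N - 0.274 = 0, so N* = 0.274/0.00698 = 39.3.
Set dN/dt = 0 with N > 0: 0.395 - 0.00228C = 0, so C* = 0.395/0.00228 = 173.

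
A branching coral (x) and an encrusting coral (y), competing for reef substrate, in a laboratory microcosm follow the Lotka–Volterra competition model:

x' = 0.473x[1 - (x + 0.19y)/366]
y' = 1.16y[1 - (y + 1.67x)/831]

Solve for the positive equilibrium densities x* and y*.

x* ≈ 305, y* ≈ 322

Setting both brackets to zero gives the nullclines x + 0.19y = 366 and 1.67x + y = 831.
Substituting y = 831 - 1.67x into the first: x(1 - 0.19·1.67) = 366 - 0.19·831.
So x* = 208/0.683 = 305, and then y* = 831 - 1.67·305 = 322.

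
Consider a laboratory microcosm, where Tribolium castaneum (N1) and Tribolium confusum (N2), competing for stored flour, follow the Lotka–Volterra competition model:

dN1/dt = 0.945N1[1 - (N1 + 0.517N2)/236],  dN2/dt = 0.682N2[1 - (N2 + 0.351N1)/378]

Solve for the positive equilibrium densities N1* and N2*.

Setting both brackets to zero gives the nullclines N1 + 0.517N2 = 236 and 0.351N1 + N2 = 378.
Substituting N2 = 378 - 0.351N1 into the first: N1(1 - 0.517·0.351) = 236 - 0.517·378.
So N1* = 40.6/0.819 = 49.6, and then N2* = 378 - 0.351·49.6 = 361.

N1* ≈ 49.6, N2* ≈ 361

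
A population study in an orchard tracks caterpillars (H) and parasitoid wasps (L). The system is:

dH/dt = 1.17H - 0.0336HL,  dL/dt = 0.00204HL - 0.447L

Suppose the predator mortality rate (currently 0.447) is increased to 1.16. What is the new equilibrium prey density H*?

At the interior fixed point, setting dL/dt = 0 with L > 0 fixes H* = (predator death rate)/(HL coefficient) — independent of the other coefficients.
With the change, H* = 1.16/0.00204 = 569; it rises from 219.

H* ≈ 569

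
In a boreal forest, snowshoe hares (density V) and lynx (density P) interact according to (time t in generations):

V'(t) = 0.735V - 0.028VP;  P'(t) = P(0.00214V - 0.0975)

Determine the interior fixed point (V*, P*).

V* ≈ 45.6, P* ≈ 26.2

Set dP/dt = 0 with P > 0: 0.00214V - 0.0975 = 0, so V* = 0.0975/0.00214 = 45.6.
Set dV/dt = 0 with V > 0: 0.735 - 0.028P = 0, so P* = 0.735/0.028 = 26.2.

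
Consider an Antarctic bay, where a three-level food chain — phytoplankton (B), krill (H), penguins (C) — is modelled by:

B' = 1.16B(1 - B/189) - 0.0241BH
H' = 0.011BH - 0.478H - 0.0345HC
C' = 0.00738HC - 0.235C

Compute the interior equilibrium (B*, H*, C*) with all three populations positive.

From dC/dt = 0: 0.00738H* = 0.235, so H* = 31.8.
From dB/dt = 0: 1.16(1 - B*/189) = 0.0241·31.8, giving B* = 189·(1 - 0.662) = 64.
From dH/dt = 0: 0.011·64 - 0.478 = 0.0345C*, so C* = 0.226/0.0345 = 6.54.

B* ≈ 64, H* ≈ 31.8, C* ≈ 6.54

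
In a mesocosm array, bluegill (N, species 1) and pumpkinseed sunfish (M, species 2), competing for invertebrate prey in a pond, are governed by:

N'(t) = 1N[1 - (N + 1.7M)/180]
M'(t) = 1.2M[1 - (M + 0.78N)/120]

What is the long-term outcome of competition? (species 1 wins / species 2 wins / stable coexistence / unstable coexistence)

Compare the nullcline intercepts: K1/α12 = 180/1.7 = 106 < K2 = 120; K2/α21 = 120/0.78 = 154 < K1 = 180.
Since both are reversed, neither can invade when rare; the interior point is a saddle.

unstable coexistence (outcome depends on initial conditions)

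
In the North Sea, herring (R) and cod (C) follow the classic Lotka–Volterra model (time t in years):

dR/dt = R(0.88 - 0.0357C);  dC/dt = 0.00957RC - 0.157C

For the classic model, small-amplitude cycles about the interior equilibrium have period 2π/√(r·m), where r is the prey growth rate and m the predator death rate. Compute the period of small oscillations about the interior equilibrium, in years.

Here r = 0.88 and m = 0.157, so r·m = 0.138.
ω = √0.138 = 0.372 per year, hence T = 2π/ω ≈ 16.9 years.

T ≈ 16.9 years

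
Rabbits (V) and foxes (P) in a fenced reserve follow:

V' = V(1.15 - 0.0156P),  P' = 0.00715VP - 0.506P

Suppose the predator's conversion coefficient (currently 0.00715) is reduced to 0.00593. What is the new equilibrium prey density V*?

At the interior fixed point, setting dP/dt = 0 with P > 0 fixes V* = (predator death rate)/(VP coefficient) — independent of the other coefficients.
With the change, V* = 0.506/0.00593 = 85.3; it rises from 70.8.

V* ≈ 85.3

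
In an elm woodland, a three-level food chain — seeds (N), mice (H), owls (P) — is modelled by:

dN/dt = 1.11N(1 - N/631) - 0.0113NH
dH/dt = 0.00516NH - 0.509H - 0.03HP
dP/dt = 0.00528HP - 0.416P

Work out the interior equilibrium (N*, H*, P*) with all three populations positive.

N* ≈ 125, H* ≈ 78.8, P* ≈ 4.51

From dP/dt = 0: 0.00528H* = 0.416, so H* = 78.8.
From dN/dt = 0: 1.11(1 - N*/631) = 0.0113·78.8, giving N* = 631·(1 - 0.802) = 125.
From dH/dt = 0: 0.00516·125 - 0.509 = 0.03P*, so P* = 0.135/0.03 = 4.51.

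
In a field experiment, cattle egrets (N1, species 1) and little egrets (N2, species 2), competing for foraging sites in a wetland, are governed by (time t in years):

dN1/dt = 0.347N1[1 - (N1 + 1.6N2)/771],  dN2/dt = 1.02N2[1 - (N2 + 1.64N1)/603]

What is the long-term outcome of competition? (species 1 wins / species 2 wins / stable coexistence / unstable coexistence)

Compare the nullcline intercepts: K1/α12 = 771/1.6 = 482 < K2 = 603; K2/α21 = 603/1.64 = 368 < K1 = 771.
Since both are reversed, neither can invade when rare; the interior point is a saddle.

unstable coexistence (outcome depends on initial conditions)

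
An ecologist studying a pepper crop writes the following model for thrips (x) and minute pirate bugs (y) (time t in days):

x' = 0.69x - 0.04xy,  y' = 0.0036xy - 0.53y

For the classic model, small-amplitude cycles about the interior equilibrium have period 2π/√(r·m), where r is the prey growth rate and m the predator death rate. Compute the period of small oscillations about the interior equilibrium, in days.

T ≈ 10.4 days

Here r = 0.69 and m = 0.53, so r·m = 0.366.
ω = √0.366 = 0.605 per day, hence T = 2π/ω ≈ 10.4 days.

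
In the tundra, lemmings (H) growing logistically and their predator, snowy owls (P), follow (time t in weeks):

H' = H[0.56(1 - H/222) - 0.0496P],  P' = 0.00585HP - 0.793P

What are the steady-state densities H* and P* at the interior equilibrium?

H* ≈ 136, P* ≈ 4.4

From dP/dt = 0 with P > 0: 0.00585H* = 0.793, so H* = 136.
Substitute into dH/dt = 0: 0.56(1 - 136/222) = 0.0496P*.
The bracket is 0.389, giving P* = 0.218/0.0496 = 4.4.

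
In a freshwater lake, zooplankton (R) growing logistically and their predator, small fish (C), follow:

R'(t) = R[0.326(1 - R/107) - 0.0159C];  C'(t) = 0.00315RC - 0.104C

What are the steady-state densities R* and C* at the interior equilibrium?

From dC/dt = 0 with C > 0: 0.00315R* = 0.104, so R* = 33.
Substitute into dR/dt = 0: 0.326(1 - 33/107) = 0.0159C*.
The bracket is 0.691, giving C* = 0.225/0.0159 = 14.2.

R* ≈ 33, C* ≈ 14.2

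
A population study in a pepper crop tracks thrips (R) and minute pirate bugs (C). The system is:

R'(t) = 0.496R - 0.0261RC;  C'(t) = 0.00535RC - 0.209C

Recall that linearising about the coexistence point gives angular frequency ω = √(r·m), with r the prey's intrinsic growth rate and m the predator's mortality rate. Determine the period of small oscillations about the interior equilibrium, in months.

T ≈ 19.5 months

Here r = 0.496 and m = 0.209, so r·m = 0.104.
ω = √0.104 = 0.322 per month, hence T = 2π/ω ≈ 19.5 months.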